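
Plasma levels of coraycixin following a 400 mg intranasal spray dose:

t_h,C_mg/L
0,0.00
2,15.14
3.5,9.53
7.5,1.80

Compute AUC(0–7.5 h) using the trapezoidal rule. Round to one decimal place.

Trapezoidal AUC_0→7.5:
  [0→2]: (0.00+15.14)/2 × 2 = 15.14
  [2→3.5]: (15.14+9.53)/2 × 1.5 = 18.5025
  [3.5→7.5]: (9.53+1.80)/2 × 4 = 22.66
  Sum = 56.3025 mg/L·h

AUC = 56.3 mg/L·h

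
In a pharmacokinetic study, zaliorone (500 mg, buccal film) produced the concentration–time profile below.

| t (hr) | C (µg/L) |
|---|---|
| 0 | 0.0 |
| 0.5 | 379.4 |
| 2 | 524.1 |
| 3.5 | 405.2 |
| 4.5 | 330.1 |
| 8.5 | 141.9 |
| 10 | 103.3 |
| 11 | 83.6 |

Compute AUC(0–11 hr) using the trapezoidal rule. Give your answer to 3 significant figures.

Trapezoidal AUC_0→11:
  [0→0.5]: (0.0+379.4)/2 × 0.5 = 94.85
  [0.5→2]: (379.4+524.1)/2 × 1.5 = 677.625
  [2→3.5]: (524.1+405.2)/2 × 1.5 = 696.975
  [3.5→4.5]: (405.2+330.1)/2 × 1 = 367.65
  [4.5→8.5]: (330.1+141.9)/2 × 4 = 944.0
  [8.5→10]: (141.9+103.3)/2 × 1.5 = 183.9
  [10→11]: (103.3+83.6)/2 × 1 = 93.45
  Sum = 3058.45 µg/L·hr

AUC = 3060 µg/L·hr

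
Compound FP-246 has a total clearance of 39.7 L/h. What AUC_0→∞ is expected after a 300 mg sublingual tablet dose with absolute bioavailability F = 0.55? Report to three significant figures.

AUC_0→∞ = F × Dose / CL
        = 0.55 × 300 / 39.7 = 4.15617 mg/L·h

AUC = 4.16 mg/L·h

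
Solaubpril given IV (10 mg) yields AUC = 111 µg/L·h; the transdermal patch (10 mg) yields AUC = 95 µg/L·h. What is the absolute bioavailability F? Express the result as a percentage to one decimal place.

F = 85.6%

F = (AUC_ev / D_ev) / (AUC_iv / D_iv)
  = (95/10) / (111/10)
  = 9.5 / 11.1 = 0.8559
  = 85.59%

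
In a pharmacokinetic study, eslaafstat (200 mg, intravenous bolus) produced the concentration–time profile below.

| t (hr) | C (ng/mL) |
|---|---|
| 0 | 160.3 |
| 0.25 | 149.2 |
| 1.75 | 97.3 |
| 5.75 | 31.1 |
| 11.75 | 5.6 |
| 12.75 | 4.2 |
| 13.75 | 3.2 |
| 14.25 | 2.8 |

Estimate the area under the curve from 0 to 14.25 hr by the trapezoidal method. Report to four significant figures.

AUC = 600.6 ng/mL·hr

Trapezoidal AUC_0→14.25:
  [0→0.25]: (160.3+149.2)/2 × 0.25 = 38.6875
  [0.25→1.75]: (149.2+97.3)/2 × 1.5 = 184.875
  [1.75→5.75]: (97.3+31.1)/2 × 4 = 256.8
  [5.75→11.75]: (31.1+5.6)/2 × 6 = 110.1
  [11.75→12.75]: (5.6+4.2)/2 × 1 = 4.9
  [12.75→13.75]: (4.2+3.2)/2 × 1 = 3.7
  [13.75→14.25]: (3.2+2.8)/2 × 0.5 = 1.5
  Sum = 600.5625 ng/mL·hr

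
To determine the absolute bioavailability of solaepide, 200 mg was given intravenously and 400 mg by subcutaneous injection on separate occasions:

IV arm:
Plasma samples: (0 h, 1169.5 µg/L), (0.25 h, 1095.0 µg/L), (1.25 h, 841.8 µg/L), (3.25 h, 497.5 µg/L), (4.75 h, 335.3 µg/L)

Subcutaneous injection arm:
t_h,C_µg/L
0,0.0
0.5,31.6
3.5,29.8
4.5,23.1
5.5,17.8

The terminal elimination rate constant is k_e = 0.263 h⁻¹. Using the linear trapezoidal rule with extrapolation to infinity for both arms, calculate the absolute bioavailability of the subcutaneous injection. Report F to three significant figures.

F = 0.0239

Trapezoidal AUC_0→4.75 (IV):
  [0→0.25]: (1169.5+1095.0)/2 × 0.25 = 283.0625
  [0.25→1.25]: (1095.0+841.8)/2 × 1 = 968.4
  [1.25→3.25]: (841.8+497.5)/2 × 2 = 1339.3
  [3.25→4.75]: (497.5+335.3)/2 × 1.5 = 624.6
  Sum = 3215.3625 µg/L·h
IV tail: 335.3/0.263 = 1274.905; AUC_iv,0→∞ = 3215.3625 + 1274.905 = 4490.2675 µg/L·h
Trapezoidal AUC_0→5.5 (subcutaneous injection):
  [0→0.5]: (0.0+31.6)/2 × 0.5 = 7.9
  [0.5→3.5]: (31.6+29.8)/2 × 3 = 92.1
  [3.5→4.5]: (29.8+23.1)/2 × 1 = 26.45
  [4.5→5.5]: (23.1+17.8)/2 × 1 = 20.45
  Sum = 146.9 µg/L·h
subcutaneous injection tail: 17.8/0.263 = 67.681; AUC_ev,0→∞ = 146.9 + 67.681 = 214.581 µg/L·h
F = (AUC_ev/D_ev)/(AUC_iv/D_iv) = (214.581/400)/(4490.2675/200) = 0.5364525/22.4513 = 0.0239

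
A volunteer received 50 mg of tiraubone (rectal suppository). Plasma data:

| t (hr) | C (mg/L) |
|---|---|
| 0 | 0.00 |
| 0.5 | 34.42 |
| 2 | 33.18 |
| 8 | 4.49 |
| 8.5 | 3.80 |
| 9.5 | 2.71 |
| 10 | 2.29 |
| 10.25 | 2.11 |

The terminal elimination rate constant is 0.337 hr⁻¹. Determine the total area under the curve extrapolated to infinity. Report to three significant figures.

AUC = 186 mg/L·hr

Trapezoidal AUC_0→10.25:
  [0→0.5]: (0.00+34.42)/2 × 0.5 = 8.605
  [0.5→2]: (34.42+33.18)/2 × 1.5 = 50.7
  [2→8]: (33.18+4.49)/2 × 6 = 113.01
  [8→8.5]: (4.49+3.80)/2 × 0.5 = 2.0725
  [8.5→9.5]: (3.80+2.71)/2 × 1 = 3.255
  [9.5→10]: (2.71+2.29)/2 × 0.5 = 1.25
  [10→10.25]: (2.29+2.11)/2 × 0.25 = 0.55
  Sum = 179.4425 mg/L·hr
Extrapolated tail: C_last / k_e = 2.11 / 0.337 = 6.261
AUC_0→∞ = 179.4425 + 6.261 = 185.7035 mg/L·hr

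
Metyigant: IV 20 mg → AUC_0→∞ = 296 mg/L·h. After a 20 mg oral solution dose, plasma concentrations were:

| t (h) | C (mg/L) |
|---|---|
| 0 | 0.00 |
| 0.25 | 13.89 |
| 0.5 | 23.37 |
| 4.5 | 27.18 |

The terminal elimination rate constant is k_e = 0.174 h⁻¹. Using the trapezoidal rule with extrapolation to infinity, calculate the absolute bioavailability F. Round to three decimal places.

F = 0.891

Trapezoidal AUC_0→4.5 (oral solution):
  [0→0.25]: (0.00+13.89)/2 × 0.25 = 1.73625
  [0.25→0.5]: (13.89+23.37)/2 × 0.25 = 4.6575
  [0.5→4.5]: (23.37+27.18)/2 × 4 = 101.1
  Sum = 107.49375 mg/L·h
Tail: C_last/k_e = 27.18/0.174 = 156.207
AUC_0→∞ (oral solution) = 107.49375 + 156.207 = 263.70075 mg/L·h
F = (AUC_ev/D_ev)/(AUC_iv/D_iv) = (263.70075/20)/(296/20) = 13.185/14.8 = 0.8909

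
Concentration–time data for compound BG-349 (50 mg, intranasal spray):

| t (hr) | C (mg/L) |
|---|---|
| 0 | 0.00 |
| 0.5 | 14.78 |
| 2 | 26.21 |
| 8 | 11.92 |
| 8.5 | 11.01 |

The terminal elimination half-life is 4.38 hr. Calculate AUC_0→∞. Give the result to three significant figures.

AUC = 224 mg/L·hr

Trapezoidal AUC_0→8.5:
  [0→0.5]: (0.00+14.78)/2 × 0.5 = 3.695
  [0.5→2]: (14.78+26.21)/2 × 1.5 = 30.7425
  [2→8]: (26.21+11.92)/2 × 6 = 114.39
  [8→8.5]: (11.92+11.01)/2 × 0.5 = 5.7325
  Sum = 154.56 mg/L·hr
k_e = ln2 / t½ = 0.693147 / 4.38 = 0.1583 hr^-1
Extrapolated tail: C_last / k_e = 11.01 / 0.1583 = 69.551
AUC_0→∞ = 154.56 + 69.551 = 224.111 mg/L·hr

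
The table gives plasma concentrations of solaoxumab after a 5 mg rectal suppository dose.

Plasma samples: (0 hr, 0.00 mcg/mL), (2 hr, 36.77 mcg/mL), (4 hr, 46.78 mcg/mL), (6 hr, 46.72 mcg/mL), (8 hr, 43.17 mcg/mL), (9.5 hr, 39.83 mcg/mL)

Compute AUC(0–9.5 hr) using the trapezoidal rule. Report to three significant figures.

AUC = 366 mcg/mL·hr

Trapezoidal AUC_0→9.5:
  [0→2]: (0.00+36.77)/2 × 2 = 36.77
  [2→4]: (36.77+46.78)/2 × 2 = 83.55
  [4→6]: (46.78+46.72)/2 × 2 = 93.5
  [6→8]: (46.72+43.17)/2 × 2 = 89.89
  [8→9.5]: (43.17+39.83)/2 × 1.5 = 62.25
  Sum = 365.96 mcg/mL·hr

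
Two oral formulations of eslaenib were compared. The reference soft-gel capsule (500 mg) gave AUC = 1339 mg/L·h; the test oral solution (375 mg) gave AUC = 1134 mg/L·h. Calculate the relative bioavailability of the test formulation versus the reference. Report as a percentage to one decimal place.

F_rel = (AUC_test/D_test) / (AUC_ref/D_ref)
      = (1134/375) / (1339/500)
      = 3.024 / 2.678 = 1.1292 = 112.92%

F_rel = 112.9%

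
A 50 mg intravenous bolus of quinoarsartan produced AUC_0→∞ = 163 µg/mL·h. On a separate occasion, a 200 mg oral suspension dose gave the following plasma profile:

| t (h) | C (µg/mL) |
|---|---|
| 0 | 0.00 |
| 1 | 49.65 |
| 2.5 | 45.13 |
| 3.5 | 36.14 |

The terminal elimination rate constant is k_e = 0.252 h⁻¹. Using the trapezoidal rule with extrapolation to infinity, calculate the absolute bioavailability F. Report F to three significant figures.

F = 0.429

Trapezoidal AUC_0→3.5 (oral suspension):
  [0→1]: (0.00+49.65)/2 × 1 = 24.825
  [1→2.5]: (49.65+45.13)/2 × 1.5 = 71.085
  [2.5→3.5]: (45.13+36.14)/2 × 1 = 40.635
  Sum = 136.545 µg/mL·h
Tail: C_last/k_e = 36.14/0.252 = 143.413
AUC_0→∞ (oral suspension) = 136.545 + 143.413 = 279.958 µg/mL·h
F = (AUC_ev/D_ev)/(AUC_iv/D_iv) = (279.958/200)/(163/50) = 1.39979/3.26 = 0.4294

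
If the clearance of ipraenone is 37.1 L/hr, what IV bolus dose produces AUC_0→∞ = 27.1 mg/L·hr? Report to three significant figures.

Dose = 1010 mg

Dose_iv = CL × AUC_0→∞
     = 37.1 × 27.1 = 1005.41 mg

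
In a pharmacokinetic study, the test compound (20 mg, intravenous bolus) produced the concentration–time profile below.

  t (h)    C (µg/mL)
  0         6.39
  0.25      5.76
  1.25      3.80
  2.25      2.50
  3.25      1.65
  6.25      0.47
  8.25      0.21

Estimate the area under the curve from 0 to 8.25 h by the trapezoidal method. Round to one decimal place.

AUC = 15.4 µg/mL·h

Trapezoidal AUC_0→8.25:
  [0→0.25]: (6.39+5.76)/2 × 0.25 = 1.51875
  [0.25→1.25]: (5.76+3.80)/2 × 1 = 4.78
  [1.25→2.25]: (3.80+2.50)/2 × 1 = 3.15
  [2.25→3.25]: (2.50+1.65)/2 × 1 = 2.075
  [3.25→6.25]: (1.65+0.47)/2 × 3 = 3.18
  [6.25→8.25]: (0.47+0.21)/2 × 2 = 0.68
  Sum = 15.38375 µg/mL·h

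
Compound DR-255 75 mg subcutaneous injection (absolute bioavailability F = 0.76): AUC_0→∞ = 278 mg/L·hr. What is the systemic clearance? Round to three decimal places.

CL = F × Dose / AUC_0→∞
   = 0.76 × 75 / 278 = 0.205036 L/hr

CL = 0.205 L/hr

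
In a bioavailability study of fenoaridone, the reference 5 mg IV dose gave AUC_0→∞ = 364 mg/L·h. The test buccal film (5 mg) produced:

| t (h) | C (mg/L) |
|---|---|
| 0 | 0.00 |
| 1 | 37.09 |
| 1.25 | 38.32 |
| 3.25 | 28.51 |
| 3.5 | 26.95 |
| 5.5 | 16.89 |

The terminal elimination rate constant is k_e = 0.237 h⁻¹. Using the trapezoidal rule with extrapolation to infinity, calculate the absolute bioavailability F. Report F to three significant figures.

F = 0.596

Trapezoidal AUC_0→5.5 (buccal film):
  [0→1]: (0.00+37.09)/2 × 1 = 18.545
  [1→1.25]: (37.09+38.32)/2 × 0.25 = 9.42625
  [1.25→3.25]: (38.32+28.51)/2 × 2 = 66.83
  [3.25→3.5]: (28.51+26.95)/2 × 0.25 = 6.9325
  [3.5→5.5]: (26.95+16.89)/2 × 2 = 43.84
  Sum = 145.57375 mg/L·h
Tail: C_last/k_e = 16.89/0.237 = 71.266
AUC_0→∞ (buccal film) = 145.57375 + 71.266 = 216.83975 mg/L·h
F = (AUC_ev/D_ev)/(AUC_iv/D_iv) = (216.83975/5)/(364/5) = 43.36795/72.8 = 0.5957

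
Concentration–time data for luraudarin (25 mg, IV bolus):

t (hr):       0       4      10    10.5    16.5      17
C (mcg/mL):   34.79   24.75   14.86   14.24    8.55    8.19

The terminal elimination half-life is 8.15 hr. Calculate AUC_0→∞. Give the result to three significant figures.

Trapezoidal AUC_0→17:
  [0→4]: (34.79+24.75)/2 × 4 = 119.08
  [4→10]: (24.75+14.86)/2 × 6 = 118.83
  [10→10.5]: (14.86+14.24)/2 × 0.5 = 7.275
  [10.5→16.5]: (14.24+8.55)/2 × 6 = 68.37
  [16.5→17]: (8.55+8.19)/2 × 0.5 = 4.185
  Sum = 317.74 mcg/mL·hr
k_e = ln2 / t½ = 0.693147 / 8.15 = 0.0850 hr^-1
Extrapolated tail: C_last / k_e = 8.19 / 0.085 = 96.353
AUC_0→∞ = 317.74 + 96.353 = 414.093 mcg/mL·hr

AUC = 414 mcg/mL·hr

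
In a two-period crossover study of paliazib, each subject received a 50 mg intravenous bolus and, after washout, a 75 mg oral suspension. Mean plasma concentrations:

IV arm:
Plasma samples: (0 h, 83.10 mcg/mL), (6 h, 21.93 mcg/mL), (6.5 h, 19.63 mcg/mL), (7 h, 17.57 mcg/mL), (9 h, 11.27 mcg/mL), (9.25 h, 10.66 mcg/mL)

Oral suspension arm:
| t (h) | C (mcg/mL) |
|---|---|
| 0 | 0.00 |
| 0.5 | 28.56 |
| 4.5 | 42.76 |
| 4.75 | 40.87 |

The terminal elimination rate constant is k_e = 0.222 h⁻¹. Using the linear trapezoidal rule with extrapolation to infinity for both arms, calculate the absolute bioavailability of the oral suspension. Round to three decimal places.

Trapezoidal AUC_0→9.25 (IV):
  [0→6]: (83.10+21.93)/2 × 6 = 315.09
  [6→6.5]: (21.93+19.63)/2 × 0.5 = 10.39
  [6.5→7]: (19.63+17.57)/2 × 0.5 = 9.3
  [7→9]: (17.57+11.27)/2 × 2 = 28.84
  [9→9.25]: (11.27+10.66)/2 × 0.25 = 2.74125
  Sum = 366.36125 mcg/mL·h
IV tail: 10.66/0.222 = 48.018; AUC_iv,0→∞ = 366.36125 + 48.018 = 414.37925 mcg/mL·h
Trapezoidal AUC_0→4.75 (oral suspension):
  [0→0.5]: (0.00+28.56)/2 × 0.5 = 7.14
  [0.5→4.5]: (28.56+42.76)/2 × 4 = 142.64
  [4.5→4.75]: (42.76+40.87)/2 × 0.25 = 10.45375
  Sum = 160.23375 mcg/mL·h
oral suspension tail: 40.87/0.222 = 184.099; AUC_ev,0→∞ = 160.23375 + 184.099 = 344.33275 mcg/mL·h
F = (AUC_ev/D_ev)/(AUC_iv/D_iv) = (344.33275/75)/(414.37925/50) = 4.5911/8.287585 = 0.5540

F = 0.554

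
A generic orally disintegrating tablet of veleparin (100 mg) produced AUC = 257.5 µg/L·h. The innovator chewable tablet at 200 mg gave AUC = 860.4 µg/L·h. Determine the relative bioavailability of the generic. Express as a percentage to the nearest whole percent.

F_rel = 60%

F_rel = (AUC_test/D_test) / (AUC_ref/D_ref)
      = (257.5/100) / (860.4/200)
      = 2.575 / 4.302 = 0.5986 = 59.86%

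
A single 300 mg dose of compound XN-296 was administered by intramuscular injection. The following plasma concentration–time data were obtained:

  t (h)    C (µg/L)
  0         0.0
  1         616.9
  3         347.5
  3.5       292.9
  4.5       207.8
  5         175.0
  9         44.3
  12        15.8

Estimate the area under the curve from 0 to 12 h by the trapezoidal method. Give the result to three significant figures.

AUC = 2310 µg/L·h

Trapezoidal AUC_0→12:
  [0→1]: (0.0+616.9)/2 × 1 = 308.45
  [1→3]: (616.9+347.5)/2 × 2 = 964.4
  [3→3.5]: (347.5+292.9)/2 × 0.5 = 160.1
  [3.5→4.5]: (292.9+207.8)/2 × 1 = 250.35
  [4.5→5]: (207.8+175.0)/2 × 0.5 = 95.7
  [5→9]: (175.0+44.3)/2 × 4 = 438.6
  [9→12]: (44.3+15.8)/2 × 3 = 90.15
  Sum = 2307.75 µg/L·h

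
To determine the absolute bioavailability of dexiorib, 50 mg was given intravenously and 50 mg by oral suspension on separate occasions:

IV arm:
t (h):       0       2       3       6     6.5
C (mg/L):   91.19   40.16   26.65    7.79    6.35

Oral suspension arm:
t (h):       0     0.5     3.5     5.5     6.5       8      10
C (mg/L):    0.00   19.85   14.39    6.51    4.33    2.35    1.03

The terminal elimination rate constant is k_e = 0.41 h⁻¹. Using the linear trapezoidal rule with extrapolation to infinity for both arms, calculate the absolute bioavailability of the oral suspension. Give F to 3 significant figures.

Trapezoidal AUC_0→6.5 (IV):
  [0→2]: (91.19+40.16)/2 × 2 = 131.35
  [2→3]: (40.16+26.65)/2 × 1 = 33.405
  [3→6]: (26.65+7.79)/2 × 3 = 51.66
  [6→6.5]: (7.79+6.35)/2 × 0.5 = 3.535
  Sum = 219.95 mg/L·h
IV tail: 6.35/0.41 = 15.488; AUC_iv,0→∞ = 219.95 + 15.488 = 235.438 mg/L·h
Trapezoidal AUC_0→10 (oral suspension):
  [0→0.5]: (0.00+19.85)/2 × 0.5 = 4.9625
  [0.5→3.5]: (19.85+14.39)/2 × 3 = 51.36
  [3.5→5.5]: (14.39+6.51)/2 × 2 = 20.9
  [5.5→6.5]: (6.51+4.33)/2 × 1 = 5.42
  [6.5→8]: (4.33+2.35)/2 × 1.5 = 5.01
  [8→10]: (2.35+1.03)/2 × 2 = 3.38
  Sum = 91.0325 mg/L·h
oral suspension tail: 1.03/0.41 = 2.512; AUC_ev,0→∞ = 91.0325 + 2.512 = 93.5445 mg/L·h
F = (AUC_ev/D_ev)/(AUC_iv/D_iv) = (93.5445/50)/(235.438/50) = 1.87089/4.70876 = 0.3973

F = 0.397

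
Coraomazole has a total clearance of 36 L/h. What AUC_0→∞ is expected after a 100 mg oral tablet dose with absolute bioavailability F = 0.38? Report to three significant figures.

AUC = 1.06 mg/L·h

AUC_0→∞ = F × Dose / CL
        = 0.38 × 100 / 36 = 1.05556 mg/L·h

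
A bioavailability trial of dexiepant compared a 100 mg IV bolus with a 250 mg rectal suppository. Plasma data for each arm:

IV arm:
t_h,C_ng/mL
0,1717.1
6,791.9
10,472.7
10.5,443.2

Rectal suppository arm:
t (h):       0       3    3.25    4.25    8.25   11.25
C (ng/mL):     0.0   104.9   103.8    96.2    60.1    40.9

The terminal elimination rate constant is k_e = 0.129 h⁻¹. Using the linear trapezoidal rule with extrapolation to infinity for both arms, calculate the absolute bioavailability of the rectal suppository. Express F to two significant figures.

F = 0.031

Trapezoidal AUC_0→10.5 (IV):
  [0→6]: (1717.1+791.9)/2 × 6 = 7527.0
  [6→10]: (791.9+472.7)/2 × 4 = 2529.2
  [10→10.5]: (472.7+443.2)/2 × 0.5 = 228.975
  Sum = 10285.175 ng/mL·h
IV tail: 443.2/0.129 = 3435.659; AUC_iv,0→∞ = 10285.175 + 3435.659 = 13720.834 ng/mL·h
Trapezoidal AUC_0→11.25 (rectal suppository):
  [0→3]: (0.0+104.9)/2 × 3 = 157.35
  [3→3.25]: (104.9+103.8)/2 × 0.25 = 26.0875
  [3.25→4.25]: (103.8+96.2)/2 × 1 = 100.0
  [4.25→8.25]: (96.2+60.1)/2 × 4 = 312.6
  [8.25→11.25]: (60.1+40.9)/2 × 3 = 151.5
  Sum = 747.5375 ng/mL·h
rectal suppository tail: 40.9/0.129 = 317.054; AUC_ev,0→∞ = 747.5375 + 317.054 = 1064.5915 ng/mL·h
F = (AUC_ev/D_ev)/(AUC_iv/D_iv) = (1064.5915/250)/(13720.834/100) = 4.258366/137.20834 = 0.0310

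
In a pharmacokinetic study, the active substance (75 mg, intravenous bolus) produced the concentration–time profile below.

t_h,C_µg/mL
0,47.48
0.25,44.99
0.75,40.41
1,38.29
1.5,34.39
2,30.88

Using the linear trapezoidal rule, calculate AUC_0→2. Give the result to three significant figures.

AUC = 77.2 µg/mL·h

Trapezoidal AUC_0→2:
  [0→0.25]: (47.48+44.99)/2 × 0.25 = 11.55875
  [0.25→0.75]: (44.99+40.41)/2 × 0.5 = 21.35
  [0.75→1]: (40.41+38.29)/2 × 0.25 = 9.8375
  [1→1.5]: (38.29+34.39)/2 × 0.5 = 18.17
  [1.5→2]: (34.39+30.88)/2 × 0.5 = 16.3175
  Sum = 77.23375 µg/mL·h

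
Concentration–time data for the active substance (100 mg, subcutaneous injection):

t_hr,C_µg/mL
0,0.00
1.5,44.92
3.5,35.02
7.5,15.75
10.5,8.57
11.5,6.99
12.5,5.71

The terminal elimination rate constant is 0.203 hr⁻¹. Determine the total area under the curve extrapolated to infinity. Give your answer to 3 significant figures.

Trapezoidal AUC_0→12.5:
  [0→1.5]: (0.00+44.92)/2 × 1.5 = 33.69
  [1.5→3.5]: (44.92+35.02)/2 × 2 = 79.94
  [3.5→7.5]: (35.02+15.75)/2 × 4 = 101.54
  [7.5→10.5]: (15.75+8.57)/2 × 3 = 36.48
  [10.5→11.5]: (8.57+6.99)/2 × 1 = 7.78
  [11.5→12.5]: (6.99+5.71)/2 × 1 = 6.35
  Sum = 265.78 µg/mL·hr
Extrapolated tail: C_last / k_e = 5.71 / 0.203 = 28.128
AUC_0→∞ = 265.78 + 28.128 = 293.908 µg/mL·hr

AUC = 294 µg/mL·hr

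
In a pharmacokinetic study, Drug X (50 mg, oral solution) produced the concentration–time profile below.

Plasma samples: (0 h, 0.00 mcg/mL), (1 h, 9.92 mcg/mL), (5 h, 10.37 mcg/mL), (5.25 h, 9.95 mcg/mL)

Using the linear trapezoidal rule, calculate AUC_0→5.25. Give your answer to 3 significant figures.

AUC = 48.1 mcg/mL·h

Trapezoidal AUC_0→5.25:
  [0→1]: (0.00+9.92)/2 × 1 = 4.96
  [1→5]: (9.92+10.37)/2 × 4 = 40.58
  [5→5.25]: (10.37+9.95)/2 × 0.25 = 2.54
  Sum = 48.08 mcg/mL·h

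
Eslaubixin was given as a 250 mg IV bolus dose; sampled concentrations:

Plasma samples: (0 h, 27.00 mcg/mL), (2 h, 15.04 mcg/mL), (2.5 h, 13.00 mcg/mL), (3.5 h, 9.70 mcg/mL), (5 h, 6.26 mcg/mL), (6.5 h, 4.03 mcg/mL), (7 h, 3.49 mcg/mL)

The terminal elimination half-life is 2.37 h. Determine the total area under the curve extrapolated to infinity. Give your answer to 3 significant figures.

AUC = 93.9 mcg/mL·h

Trapezoidal AUC_0→7:
  [0→2]: (27.00+15.04)/2 × 2 = 42.04
  [2→2.5]: (15.04+13.00)/2 × 0.5 = 7.01
  [2.5→3.5]: (13.00+9.70)/2 × 1 = 11.35
  [3.5→5]: (9.70+6.26)/2 × 1.5 = 11.97
  [5→6.5]: (6.26+4.03)/2 × 1.5 = 7.7175
  [6.5→7]: (4.03+3.49)/2 × 0.5 = 1.88
  Sum = 81.9675 mcg/mL·h
k_e = ln2 / t½ = 0.693147 / 2.37 = 0.2925 h^-1
Extrapolated tail: C_last / k_e = 3.49 / 0.2925 = 11.932
AUC_0→∞ = 81.9675 + 11.932 = 93.8995 mcg/mL·h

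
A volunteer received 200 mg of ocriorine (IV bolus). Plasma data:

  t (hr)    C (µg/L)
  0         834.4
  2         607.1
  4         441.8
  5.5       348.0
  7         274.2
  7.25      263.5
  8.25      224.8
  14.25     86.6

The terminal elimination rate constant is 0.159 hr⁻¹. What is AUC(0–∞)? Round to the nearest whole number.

Trapezoidal AUC_0→14.25:
  [0→2]: (834.4+607.1)/2 × 2 = 1441.5
  [2→4]: (607.1+441.8)/2 × 2 = 1048.9
  [4→5.5]: (441.8+348.0)/2 × 1.5 = 592.35
  [5.5→7]: (348.0+274.2)/2 × 1.5 = 466.65
  [7→7.25]: (274.2+263.5)/2 × 0.25 = 67.2125
  [7.25→8.25]: (263.5+224.8)/2 × 1 = 244.15
  [8.25→14.25]: (224.8+86.6)/2 × 6 = 934.2
  Sum = 4794.9625 µg/L·hr
Extrapolated tail: C_last / k_e = 86.6 / 0.159 = 544.654
AUC_0→∞ = 4794.9625 + 544.654 = 5339.6165 µg/L·hr

AUC = 5340 µg/L·hr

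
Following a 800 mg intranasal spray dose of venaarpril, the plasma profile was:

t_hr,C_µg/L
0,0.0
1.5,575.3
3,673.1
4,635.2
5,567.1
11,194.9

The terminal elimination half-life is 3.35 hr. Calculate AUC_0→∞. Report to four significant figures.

Trapezoidal AUC_0→11:
  [0→1.5]: (0.0+575.3)/2 × 1.5 = 431.475
  [1.5→3]: (575.3+673.1)/2 × 1.5 = 936.3
  [3→4]: (673.1+635.2)/2 × 1 = 654.15
  [4→5]: (635.2+567.1)/2 × 1 = 601.15
  [5→11]: (567.1+194.9)/2 × 6 = 2286.0
  Sum = 4909.075 µg/L·hr
k_e = ln2 / t½ = 0.693147 / 3.35 = 0.2069 hr^-1
Extrapolated tail: C_last / k_e = 194.9 / 0.2069 = 942.001
AUC_0→∞ = 4909.075 + 942.001 = 5851.076 µg/L·hr

AUC = 5851 µg/L·hr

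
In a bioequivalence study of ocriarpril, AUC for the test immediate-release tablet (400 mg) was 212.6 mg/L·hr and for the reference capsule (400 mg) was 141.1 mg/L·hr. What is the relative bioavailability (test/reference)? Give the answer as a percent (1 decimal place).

F_rel = (AUC_test/D_test) / (AUC_ref/D_ref)
      = (212.6/400) / (141.1/400)
      = 0.5315 / 0.35275 = 1.5067 = 150.67%

F_rel = 150.7%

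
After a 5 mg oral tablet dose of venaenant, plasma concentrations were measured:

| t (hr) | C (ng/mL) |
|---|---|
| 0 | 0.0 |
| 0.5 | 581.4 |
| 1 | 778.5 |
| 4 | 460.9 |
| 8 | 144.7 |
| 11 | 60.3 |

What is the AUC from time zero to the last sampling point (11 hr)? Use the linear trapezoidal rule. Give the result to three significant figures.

Trapezoidal AUC_0→11:
  [0→0.5]: (0.0+581.4)/2 × 0.5 = 145.35
  [0.5→1]: (581.4+778.5)/2 × 0.5 = 339.975
  [1→4]: (778.5+460.9)/2 × 3 = 1859.1
  [4→8]: (460.9+144.7)/2 × 4 = 1211.2
  [8→11]: (144.7+60.3)/2 × 3 = 307.5
  Sum = 3863.125 ng/mL·hr

AUC = 3860 ng/mL·hr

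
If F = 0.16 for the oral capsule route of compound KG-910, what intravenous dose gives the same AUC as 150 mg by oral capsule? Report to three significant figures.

Systemic exposure from an extravascular dose = F × D_ev, so the equivalent IV dose is F × D_ev.
D_iv = F × D_ev = 0.16 × 150 = 24 mg

D_iv = 24.0 mg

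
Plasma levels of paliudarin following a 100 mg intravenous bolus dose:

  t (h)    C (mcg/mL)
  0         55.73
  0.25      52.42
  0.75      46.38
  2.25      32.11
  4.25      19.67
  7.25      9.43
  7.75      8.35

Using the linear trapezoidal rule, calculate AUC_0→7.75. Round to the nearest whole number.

AUC = 197 mcg/mL·h

Trapezoidal AUC_0→7.75:
  [0→0.25]: (55.73+52.42)/2 × 0.25 = 13.51875
  [0.25→0.75]: (52.42+46.38)/2 × 0.5 = 24.7
  [0.75→2.25]: (46.38+32.11)/2 × 1.5 = 58.8675
  [2.25→4.25]: (32.11+19.67)/2 × 2 = 51.78
  [4.25→7.25]: (19.67+9.43)/2 × 3 = 43.65
  [7.25→7.75]: (9.43+8.35)/2 × 0.5 = 4.445
  Sum = 196.96125 mcg/mL·h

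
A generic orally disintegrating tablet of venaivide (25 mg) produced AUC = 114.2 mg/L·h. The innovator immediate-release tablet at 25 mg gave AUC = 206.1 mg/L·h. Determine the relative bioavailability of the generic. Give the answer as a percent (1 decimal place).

F_rel = 55.4%

F_rel = (AUC_test/D_test) / (AUC_ref/D_ref)
      = (114.2/25) / (206.1/25)
      = 4.568 / 8.244 = 0.5541 = 55.41%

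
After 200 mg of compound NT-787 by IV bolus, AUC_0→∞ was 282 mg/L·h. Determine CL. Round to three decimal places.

CL = 0.709 L/h

CL = Dose_iv / AUC_0→∞
   = 200 / 282 = 0.70922 L/h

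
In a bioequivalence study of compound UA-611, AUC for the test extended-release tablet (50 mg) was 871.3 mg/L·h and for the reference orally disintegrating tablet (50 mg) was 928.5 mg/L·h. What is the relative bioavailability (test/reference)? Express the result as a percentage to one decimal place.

F_rel = 93.8%

F_rel = (AUC_test/D_test) / (AUC_ref/D_ref)
      = (871.3/50) / (928.5/50)
      = 17.426 / 18.57 = 0.9384 = 93.84%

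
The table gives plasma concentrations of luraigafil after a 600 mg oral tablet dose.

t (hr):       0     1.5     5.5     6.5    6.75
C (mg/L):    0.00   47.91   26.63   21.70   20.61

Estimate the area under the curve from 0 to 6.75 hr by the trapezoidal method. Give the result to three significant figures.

Trapezoidal AUC_0→6.75:
  [0→1.5]: (0.00+47.91)/2 × 1.5 = 35.9325
  [1.5→5.5]: (47.91+26.63)/2 × 4 = 149.08
  [5.5→6.5]: (26.63+21.70)/2 × 1 = 24.165
  [6.5→6.75]: (21.70+20.61)/2 × 0.25 = 5.28875
  Sum = 214.46625 mg/L·hr

AUC = 214 mg/L·hr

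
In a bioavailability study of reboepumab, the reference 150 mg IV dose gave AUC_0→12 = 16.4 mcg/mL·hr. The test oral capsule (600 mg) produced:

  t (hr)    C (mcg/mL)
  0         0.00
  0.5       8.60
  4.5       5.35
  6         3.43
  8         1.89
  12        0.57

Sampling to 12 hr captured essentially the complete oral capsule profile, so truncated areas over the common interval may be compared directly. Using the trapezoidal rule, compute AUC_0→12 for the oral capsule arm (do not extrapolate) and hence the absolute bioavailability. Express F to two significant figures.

Trapezoidal AUC_0→12 (oral capsule):
  [0→0.5]: (0.00+8.60)/2 × 0.5 = 2.15
  [0.5→4.5]: (8.60+5.35)/2 × 4 = 27.9
  [4.5→6]: (5.35+3.43)/2 × 1.5 = 6.585
  [6→8]: (3.43+1.89)/2 × 2 = 5.32
  [8→12]: (1.89+0.57)/2 × 4 = 4.92
  Sum = 46.875 mcg/mL·hr
F = (AUC_ev/D_ev)/(AUC_iv/D_iv) = (46.875/600)/(16.4/150) = 0.078125/0.109333 = 0.7146

F = 0.71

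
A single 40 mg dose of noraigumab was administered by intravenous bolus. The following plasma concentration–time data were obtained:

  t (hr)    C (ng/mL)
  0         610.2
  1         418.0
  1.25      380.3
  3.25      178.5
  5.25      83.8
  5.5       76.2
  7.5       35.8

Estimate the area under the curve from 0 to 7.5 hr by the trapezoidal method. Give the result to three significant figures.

AUC = 1570 ng/mL·hr

Trapezoidal AUC_0→7.5:
  [0→1]: (610.2+418.0)/2 × 1 = 514.1
  [1→1.25]: (418.0+380.3)/2 × 0.25 = 99.7875
  [1.25→3.25]: (380.3+178.5)/2 × 2 = 558.8
  [3.25→5.25]: (178.5+83.8)/2 × 2 = 262.3
  [5.25→5.5]: (83.8+76.2)/2 × 0.25 = 20.0
  [5.5→7.5]: (76.2+35.8)/2 × 2 = 112.0
  Sum = 1566.9875 ng/mL·hr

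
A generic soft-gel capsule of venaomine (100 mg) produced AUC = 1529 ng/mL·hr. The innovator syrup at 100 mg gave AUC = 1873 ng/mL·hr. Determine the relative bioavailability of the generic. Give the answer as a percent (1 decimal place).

F_rel = 81.6%

F_rel = (AUC_test/D_test) / (AUC_ref/D_ref)
      = (1529/100) / (1873/100)
      = 15.29 / 18.73 = 0.8163 = 81.63%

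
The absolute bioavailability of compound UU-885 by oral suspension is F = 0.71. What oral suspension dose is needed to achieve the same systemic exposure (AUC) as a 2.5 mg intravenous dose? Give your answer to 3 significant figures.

D_oral = 3.52 mg

For equal systemic exposure: F × D_ev = D_iv
D_ev = D_iv / F = 2.5 / 0.71 = 3.52113 mg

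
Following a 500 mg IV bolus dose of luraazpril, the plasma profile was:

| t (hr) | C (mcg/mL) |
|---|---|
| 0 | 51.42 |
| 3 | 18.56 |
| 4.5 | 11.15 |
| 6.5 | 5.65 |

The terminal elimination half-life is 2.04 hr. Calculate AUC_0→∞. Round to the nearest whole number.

AUC = 161 mcg/mL·hr

Trapezoidal AUC_0→6.5:
  [0→3]: (51.42+18.56)/2 × 3 = 104.97
  [3→4.5]: (18.56+11.15)/2 × 1.5 = 22.2825
  [4.5→6.5]: (11.15+5.65)/2 × 2 = 16.8
  Sum = 144.0525 mcg/mL·hr
k_e = ln2 / t½ = 0.693147 / 2.04 = 0.3398 hr^-1
Extrapolated tail: C_last / k_e = 5.65 / 0.3398 = 16.627
AUC_0→∞ = 144.0525 + 16.627 = 160.6795 mcg/mL·hr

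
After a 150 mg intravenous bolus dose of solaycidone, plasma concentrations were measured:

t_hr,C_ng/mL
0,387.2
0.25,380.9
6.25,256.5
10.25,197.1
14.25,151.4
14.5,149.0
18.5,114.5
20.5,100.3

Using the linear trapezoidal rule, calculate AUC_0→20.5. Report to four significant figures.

Trapezoidal AUC_0→20.5:
  [0→0.25]: (387.2+380.9)/2 × 0.25 = 96.0125
  [0.25→6.25]: (380.9+256.5)/2 × 6 = 1912.2
  [6.25→10.25]: (256.5+197.1)/2 × 4 = 907.2
  [10.25→14.25]: (197.1+151.4)/2 × 4 = 697.0
  [14.25→14.5]: (151.4+149.0)/2 × 0.25 = 37.55
  [14.5→18.5]: (149.0+114.5)/2 × 4 = 527.0
  [18.5→20.5]: (114.5+100.3)/2 × 2 = 214.8
  Sum = 4391.7625 ng/mL·hr

AUC = 4392 ng/mL·hr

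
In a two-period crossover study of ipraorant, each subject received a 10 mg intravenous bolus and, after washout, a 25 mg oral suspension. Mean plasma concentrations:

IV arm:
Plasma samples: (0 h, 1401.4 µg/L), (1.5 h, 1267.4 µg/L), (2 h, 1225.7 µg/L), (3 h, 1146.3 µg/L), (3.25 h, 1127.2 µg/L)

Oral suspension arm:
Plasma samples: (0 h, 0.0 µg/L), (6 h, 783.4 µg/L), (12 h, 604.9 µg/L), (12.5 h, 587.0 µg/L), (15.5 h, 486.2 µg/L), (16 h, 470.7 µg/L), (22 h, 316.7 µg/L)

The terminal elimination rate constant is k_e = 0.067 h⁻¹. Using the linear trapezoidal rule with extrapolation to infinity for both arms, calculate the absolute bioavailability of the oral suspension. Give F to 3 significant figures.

Trapezoidal AUC_0→3.25 (IV):
  [0→1.5]: (1401.4+1267.4)/2 × 1.5 = 2001.6
  [1.5→2]: (1267.4+1225.7)/2 × 0.5 = 623.275
  [2→3]: (1225.7+1146.3)/2 × 1 = 1186.0
  [3→3.25]: (1146.3+1127.2)/2 × 0.25 = 284.1875
  Sum = 4095.0625 µg/L·h
IV tail: 1127.2/0.067 = 16823.881; AUC_iv,0→∞ = 4095.0625 + 16823.881 = 20918.9435 µg/L·h
Trapezoidal AUC_0→22 (oral suspension):
  [0→6]: (0.0+783.4)/2 × 6 = 2350.2
  [6→12]: (783.4+604.9)/2 × 6 = 4164.9
  [12→12.5]: (604.9+587.0)/2 × 0.5 = 297.975
  [12.5→15.5]: (587.0+486.2)/2 × 3 = 1609.8
  [15.5→16]: (486.2+470.7)/2 × 0.5 = 239.225
  [16→22]: (470.7+316.7)/2 × 6 = 2362.2
  Sum = 11024.3 µg/L·h
oral suspension tail: 316.7/0.067 = 4726.866; AUC_ev,0→∞ = 11024.3 + 4726.866 = 15751.166 µg/L·h
F = (AUC_ev/D_ev)/(AUC_iv/D_iv) = (15751.166/25)/(20918.9435/10) = 630.04664/2091.89 = 0.3012

F = 0.301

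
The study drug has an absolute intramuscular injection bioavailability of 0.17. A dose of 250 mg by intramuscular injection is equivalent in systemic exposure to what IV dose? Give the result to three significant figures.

Systemic exposure from an extravascular dose = F × D_ev, so the equivalent IV dose is F × D_ev.
D_iv = F × D_ev = 0.17 × 250 = 42.5 mg

D_iv = 42.5 mg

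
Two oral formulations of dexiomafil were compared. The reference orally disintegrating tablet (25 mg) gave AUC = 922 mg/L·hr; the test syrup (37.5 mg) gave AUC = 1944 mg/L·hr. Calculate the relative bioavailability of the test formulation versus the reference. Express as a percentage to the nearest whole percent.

F_rel = 141%

F_rel = (AUC_test/D_test) / (AUC_ref/D_ref)
      = (1944/37.5) / (922/25)
      = 51.84 / 36.88 = 1.4056 = 140.56%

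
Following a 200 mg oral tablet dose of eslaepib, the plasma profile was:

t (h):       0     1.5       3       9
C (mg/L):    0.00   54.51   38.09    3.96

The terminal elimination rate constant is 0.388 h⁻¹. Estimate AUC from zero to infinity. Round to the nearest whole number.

AUC = 247 mg/L·h

Trapezoidal AUC_0→9:
  [0→1.5]: (0.00+54.51)/2 × 1.5 = 40.8825
  [1.5→3]: (54.51+38.09)/2 × 1.5 = 69.45
  [3→9]: (38.09+3.96)/2 × 6 = 126.15
  Sum = 236.4825 mg/L·h
Extrapolated tail: C_last / k_e = 3.96 / 0.388 = 10.206
AUC_0→∞ = 236.4825 + 10.206 = 246.6885 mg/L·h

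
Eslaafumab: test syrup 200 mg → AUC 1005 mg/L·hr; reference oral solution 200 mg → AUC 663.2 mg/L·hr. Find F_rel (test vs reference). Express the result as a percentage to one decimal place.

F_rel = (AUC_test/D_test) / (AUC_ref/D_ref)
      = (1005/200) / (663.2/200)
      = 5.025 / 3.316 = 1.5154 = 151.54%

F_rel = 151.5%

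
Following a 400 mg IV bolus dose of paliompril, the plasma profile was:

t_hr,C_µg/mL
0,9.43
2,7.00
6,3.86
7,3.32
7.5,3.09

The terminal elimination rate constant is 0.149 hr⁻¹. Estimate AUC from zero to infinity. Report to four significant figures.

Trapezoidal AUC_0→7.5:
  [0→2]: (9.43+7.00)/2 × 2 = 16.43
  [2→6]: (7.00+3.86)/2 × 4 = 21.72
  [6→7]: (3.86+3.32)/2 × 1 = 3.59
  [7→7.5]: (3.32+3.09)/2 × 0.5 = 1.6025
  Sum = 43.3425 µg/mL·hr
Extrapolated tail: C_last / k_e = 3.09 / 0.149 = 20.738
AUC_0→∞ = 43.3425 + 20.738 = 64.0805 µg/mL·hr

AUC = 64.08 µg/mL·hr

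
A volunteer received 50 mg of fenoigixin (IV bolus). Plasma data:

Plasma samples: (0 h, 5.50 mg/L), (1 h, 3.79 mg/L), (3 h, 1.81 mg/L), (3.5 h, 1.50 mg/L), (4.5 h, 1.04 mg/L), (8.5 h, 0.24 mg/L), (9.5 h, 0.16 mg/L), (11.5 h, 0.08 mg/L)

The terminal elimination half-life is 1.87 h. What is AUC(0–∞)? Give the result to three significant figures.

Trapezoidal AUC_0→11.5:
  [0→1]: (5.50+3.79)/2 × 1 = 4.645
  [1→3]: (3.79+1.81)/2 × 2 = 5.6
  [3→3.5]: (1.81+1.50)/2 × 0.5 = 0.8275
  [3.5→4.5]: (1.50+1.04)/2 × 1 = 1.27
  [4.5→8.5]: (1.04+0.24)/2 × 4 = 2.56
  [8.5→9.5]: (0.24+0.16)/2 × 1 = 0.2
  [9.5→11.5]: (0.16+0.08)/2 × 2 = 0.24
  Sum = 15.3425 mg/L·h
k_e = ln2 / t½ = 0.693147 / 1.87 = 0.3707 h^-1
Extrapolated tail: C_last / k_e = 0.08 / 0.3707 = 0.216
AUC_0→∞ = 15.3425 + 0.216 = 15.5585 mg/L·h

AUC = 15.6 mg/L·h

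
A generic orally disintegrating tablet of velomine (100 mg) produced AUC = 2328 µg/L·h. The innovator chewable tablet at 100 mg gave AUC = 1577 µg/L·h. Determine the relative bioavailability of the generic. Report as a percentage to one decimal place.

F_rel = (AUC_test/D_test) / (AUC_ref/D_ref)
      = (2328/100) / (1577/100)
      = 23.28 / 15.77 = 1.4762 = 147.62%

F_rel = 147.6%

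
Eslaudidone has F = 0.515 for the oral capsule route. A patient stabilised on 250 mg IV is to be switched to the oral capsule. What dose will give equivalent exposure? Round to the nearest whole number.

For equal systemic exposure: F × D_ev = D_iv
D_ev = D_iv / F = 250 / 0.515 = 485.437 mg

D_oral = 485 mg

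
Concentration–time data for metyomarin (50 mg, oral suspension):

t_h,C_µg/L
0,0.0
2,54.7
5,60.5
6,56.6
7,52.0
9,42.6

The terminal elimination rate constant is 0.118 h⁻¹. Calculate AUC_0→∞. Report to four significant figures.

AUC = 796.0 µg/L·h

Trapezoidal AUC_0→9:
  [0→2]: (0.0+54.7)/2 × 2 = 54.7
  [2→5]: (54.7+60.5)/2 × 3 = 172.8
  [5→6]: (60.5+56.6)/2 × 1 = 58.55
  [6→7]: (56.6+52.0)/2 × 1 = 54.3
  [7→9]: (52.0+42.6)/2 × 2 = 94.6
  Sum = 434.95 µg/L·h
Extrapolated tail: C_last / k_e = 42.6 / 0.118 = 361.017
AUC_0→∞ = 434.95 + 361.017 = 795.967 µg/L·h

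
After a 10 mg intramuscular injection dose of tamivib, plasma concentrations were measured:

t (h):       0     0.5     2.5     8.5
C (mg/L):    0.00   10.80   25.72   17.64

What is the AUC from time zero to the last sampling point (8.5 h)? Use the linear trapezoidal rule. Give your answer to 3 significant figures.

Trapezoidal AUC_0→8.5:
  [0→0.5]: (0.00+10.80)/2 × 0.5 = 2.7
  [0.5→2.5]: (10.80+25.72)/2 × 2 = 36.52
  [2.5→8.5]: (25.72+17.64)/2 × 6 = 130.08
  Sum = 169.3 mg/L·h

AUC = 169 mg/L·h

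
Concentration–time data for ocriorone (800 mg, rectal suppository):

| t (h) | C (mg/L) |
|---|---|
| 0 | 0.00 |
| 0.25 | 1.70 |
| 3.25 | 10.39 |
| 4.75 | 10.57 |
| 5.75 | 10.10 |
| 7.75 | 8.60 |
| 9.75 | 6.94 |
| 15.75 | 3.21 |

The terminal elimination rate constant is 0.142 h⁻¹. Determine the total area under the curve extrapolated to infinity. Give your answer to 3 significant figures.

Trapezoidal AUC_0→15.75:
  [0→0.25]: (0.00+1.70)/2 × 0.25 = 0.2125
  [0.25→3.25]: (1.70+10.39)/2 × 3 = 18.135
  [3.25→4.75]: (10.39+10.57)/2 × 1.5 = 15.72
  [4.75→5.75]: (10.57+10.10)/2 × 1 = 10.335
  [5.75→7.75]: (10.10+8.60)/2 × 2 = 18.7
  [7.75→9.75]: (8.60+6.94)/2 × 2 = 15.54
  [9.75→15.75]: (6.94+3.21)/2 × 6 = 30.45
  Sum = 109.0925 mg/L·h
Extrapolated tail: C_last / k_e = 3.21 / 0.142 = 22.606
AUC_0→∞ = 109.0925 + 22.606 = 131.6985 mg/L·h

AUC = 132 mg/L·h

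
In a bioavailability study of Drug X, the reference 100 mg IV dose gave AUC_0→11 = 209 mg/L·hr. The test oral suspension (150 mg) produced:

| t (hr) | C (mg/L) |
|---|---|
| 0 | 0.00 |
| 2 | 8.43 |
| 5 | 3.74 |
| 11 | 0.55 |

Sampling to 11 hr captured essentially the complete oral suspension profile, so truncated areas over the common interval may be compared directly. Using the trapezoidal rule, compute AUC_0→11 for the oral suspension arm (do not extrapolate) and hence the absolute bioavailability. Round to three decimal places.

F = 0.126

Trapezoidal AUC_0→11 (oral suspension):
  [0→2]: (0.00+8.43)/2 × 2 = 8.43
  [2→5]: (8.43+3.74)/2 × 3 = 18.255
  [5→11]: (3.74+0.55)/2 × 6 = 12.87
  Sum = 39.555 mg/L·hr
F = (AUC_ev/D_ev)/(AUC_iv/D_iv) = (39.555/150)/(209/100) = 0.2637/2.09 = 0.1262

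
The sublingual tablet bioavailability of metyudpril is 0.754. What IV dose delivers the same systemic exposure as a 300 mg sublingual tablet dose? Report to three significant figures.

Systemic exposure from an extravascular dose = F × D_ev, so the equivalent IV dose is F × D_ev.
D_iv = F × D_ev = 0.754 × 300 = 226.2 mg

D_iv = 226 mg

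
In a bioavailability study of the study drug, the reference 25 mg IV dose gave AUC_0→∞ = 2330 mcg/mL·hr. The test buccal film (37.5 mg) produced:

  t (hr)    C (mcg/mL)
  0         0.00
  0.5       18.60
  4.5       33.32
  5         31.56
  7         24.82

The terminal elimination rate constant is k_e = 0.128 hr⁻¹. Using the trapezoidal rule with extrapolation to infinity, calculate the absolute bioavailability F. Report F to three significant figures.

Trapezoidal AUC_0→7 (buccal film):
  [0→0.5]: (0.00+18.60)/2 × 0.5 = 4.65
  [0.5→4.5]: (18.60+33.32)/2 × 4 = 103.84
  [4.5→5]: (33.32+31.56)/2 × 0.5 = 16.22
  [5→7]: (31.56+24.82)/2 × 2 = 56.38
  Sum = 181.09 mcg/mL·hr
Tail: C_last/k_e = 24.82/0.128 = 193.906
AUC_0→∞ (buccal film) = 181.09 + 193.906 = 374.996 mcg/mL·hr
F = (AUC_ev/D_ev)/(AUC_iv/D_iv) = (374.996/37.5)/(2330/25) = 9.99989/93.2 = 0.1073

F = 0.107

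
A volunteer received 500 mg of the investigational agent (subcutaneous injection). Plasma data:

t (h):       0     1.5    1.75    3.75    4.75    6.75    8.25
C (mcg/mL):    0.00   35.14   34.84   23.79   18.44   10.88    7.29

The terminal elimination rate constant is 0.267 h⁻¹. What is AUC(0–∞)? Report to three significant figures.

Trapezoidal AUC_0→8.25:
  [0→1.5]: (0.00+35.14)/2 × 1.5 = 26.355
  [1.5→1.75]: (35.14+34.84)/2 × 0.25 = 8.7475
  [1.75→3.75]: (34.84+23.79)/2 × 2 = 58.63
  [3.75→4.75]: (23.79+18.44)/2 × 1 = 21.115
  [4.75→6.75]: (18.44+10.88)/2 × 2 = 29.32
  [6.75→8.25]: (10.88+7.29)/2 × 1.5 = 13.6275
  Sum = 157.795 mcg/mL·h
Extrapolated tail: C_last / k_e = 7.29 / 0.267 = 27.303
AUC_0→∞ = 157.795 + 27.303 = 185.098 mcg/mL·h

AUC = 185 mcg/mL·h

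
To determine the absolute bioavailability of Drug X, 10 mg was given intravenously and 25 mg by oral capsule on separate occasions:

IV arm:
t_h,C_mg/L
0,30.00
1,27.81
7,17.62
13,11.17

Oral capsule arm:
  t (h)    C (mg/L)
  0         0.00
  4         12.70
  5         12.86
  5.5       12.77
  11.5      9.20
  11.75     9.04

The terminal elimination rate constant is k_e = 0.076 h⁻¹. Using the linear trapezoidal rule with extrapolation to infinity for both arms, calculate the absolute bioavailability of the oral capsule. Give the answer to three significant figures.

Trapezoidal AUC_0→13 (IV):
  [0→1]: (30.00+27.81)/2 × 1 = 28.905
  [1→7]: (27.81+17.62)/2 × 6 = 136.29
  [7→13]: (17.62+11.17)/2 × 6 = 86.37
  Sum = 251.565 mg/L·h
IV tail: 11.17/0.076 = 146.974; AUC_iv,0→∞ = 251.565 + 146.974 = 398.539 mg/L·h
Trapezoidal AUC_0→11.75 (oral capsule):
  [0→4]: (0.00+12.70)/2 × 4 = 25.4
  [4→5]: (12.70+12.86)/2 × 1 = 12.78
  [5→5.5]: (12.86+12.77)/2 × 0.5 = 6.4075
  [5.5→11.5]: (12.77+9.20)/2 × 6 = 65.91
  [11.5→11.75]: (9.20+9.04)/2 × 0.25 = 2.28
  Sum = 112.7775 mg/L·h
oral capsule tail: 9.04/0.076 = 118.947; AUC_ev,0→∞ = 112.7775 + 118.947 = 231.7245 mg/L·h
F = (AUC_ev/D_ev)/(AUC_iv/D_iv) = (231.7245/25)/(398.539/10) = 9.26898/39.8539 = 0.2326

F = 0.233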